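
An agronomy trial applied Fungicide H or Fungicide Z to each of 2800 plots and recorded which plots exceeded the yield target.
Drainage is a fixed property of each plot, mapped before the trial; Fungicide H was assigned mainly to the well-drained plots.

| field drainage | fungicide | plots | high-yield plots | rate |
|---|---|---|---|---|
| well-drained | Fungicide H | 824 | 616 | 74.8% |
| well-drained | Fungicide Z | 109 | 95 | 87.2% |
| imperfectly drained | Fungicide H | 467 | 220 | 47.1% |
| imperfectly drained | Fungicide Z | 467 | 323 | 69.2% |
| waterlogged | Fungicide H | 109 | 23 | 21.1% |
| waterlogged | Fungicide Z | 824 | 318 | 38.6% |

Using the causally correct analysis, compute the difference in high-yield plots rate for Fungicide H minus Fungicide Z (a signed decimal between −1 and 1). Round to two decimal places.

Within every field drainage level Fungicide Z has the higher rate, yet pooled Fungicide H does — Simpson's reversal.
Field drainage is set before the fungicide has any effect — it is not caused by the fungicide — and it independently drives the outcome. That makes it a confounder, so the causal comparison is within field drainage levels.
Adjusting over the population distribution of field drainage: 0.333·(0.748−0.872) + 0.334·(0.471−0.692) + 0.333·(0.211−0.386) = -0.173.

-0.17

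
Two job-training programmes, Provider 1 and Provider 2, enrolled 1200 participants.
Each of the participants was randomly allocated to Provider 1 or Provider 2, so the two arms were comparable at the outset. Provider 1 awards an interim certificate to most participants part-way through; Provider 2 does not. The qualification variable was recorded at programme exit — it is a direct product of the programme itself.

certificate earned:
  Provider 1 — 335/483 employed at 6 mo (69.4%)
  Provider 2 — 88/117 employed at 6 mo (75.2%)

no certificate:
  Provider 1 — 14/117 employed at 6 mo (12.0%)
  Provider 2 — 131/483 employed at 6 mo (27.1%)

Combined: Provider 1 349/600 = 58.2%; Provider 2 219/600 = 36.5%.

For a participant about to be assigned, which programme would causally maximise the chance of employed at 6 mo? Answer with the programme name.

Provider 1

Because the programme influences qualification attained during the programme, qualification attained during the programme is a post-treatment mediator, not a confounder. Stratifying on it would bias the estimate; the causal effect is the crude pooled difference.
Pooled: Provider 1 58.2% vs Provider 2 36.5%; Provider 1 is higher overall.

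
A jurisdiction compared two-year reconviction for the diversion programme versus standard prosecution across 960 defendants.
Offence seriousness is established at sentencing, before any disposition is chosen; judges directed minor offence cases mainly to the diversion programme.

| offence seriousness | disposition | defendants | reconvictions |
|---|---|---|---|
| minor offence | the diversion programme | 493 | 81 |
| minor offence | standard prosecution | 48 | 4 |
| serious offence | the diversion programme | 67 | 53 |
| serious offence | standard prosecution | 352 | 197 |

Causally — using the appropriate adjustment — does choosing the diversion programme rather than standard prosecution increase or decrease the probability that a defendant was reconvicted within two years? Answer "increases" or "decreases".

increases

Here offence seriousness is a common cause — it drives both which disposition a case falls under and the outcome. The crude comparison mixes populations; the stratum-specific rates are the causally relevant ones.
Within each level — minor offence: 16.4% vs 8.3%; serious offence: 79.1% vs 56.0% — standard prosecution is lower every time.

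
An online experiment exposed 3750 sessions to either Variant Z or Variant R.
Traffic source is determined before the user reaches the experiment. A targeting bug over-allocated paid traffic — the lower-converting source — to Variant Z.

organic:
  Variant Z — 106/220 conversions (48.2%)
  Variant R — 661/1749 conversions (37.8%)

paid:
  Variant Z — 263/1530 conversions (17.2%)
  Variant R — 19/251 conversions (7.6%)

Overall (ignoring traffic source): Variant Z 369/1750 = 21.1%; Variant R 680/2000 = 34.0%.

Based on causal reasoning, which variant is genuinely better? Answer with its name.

Variant Z

The traffic source-specific comparison favours Variant Z throughout, but the pooled figures favour Variant R. The question is whether to condition on traffic source.
The imbalance in traffic source arose from how sessions were allocated, not from anything the variant did; and traffic source independently affects the outcome. The pooled gap is confounded — condition on traffic source.
Within each level — organic: 48.2% vs 37.8%; paid: 17.2% vs 7.6% — Variant Z is higher every time.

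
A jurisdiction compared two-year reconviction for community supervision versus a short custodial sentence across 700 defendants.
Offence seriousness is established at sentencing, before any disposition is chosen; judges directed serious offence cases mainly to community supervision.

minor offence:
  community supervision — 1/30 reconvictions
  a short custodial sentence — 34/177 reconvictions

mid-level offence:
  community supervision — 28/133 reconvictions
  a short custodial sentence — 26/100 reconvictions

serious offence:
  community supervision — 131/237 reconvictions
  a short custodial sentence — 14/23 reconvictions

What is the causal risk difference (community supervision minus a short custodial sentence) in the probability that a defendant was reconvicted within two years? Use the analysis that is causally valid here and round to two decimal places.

The stratified and pooled comparisons disagree (community supervision wins within each offence seriousness; a short custodial sentence wins overall), so the answer turns on the causal role of offence seriousness.
Nothing the disposition does changes offence seriousness; the imbalance is an allocation artefact. With offence seriousness also predicting the outcome, the pooled figure is confounded, and the within-stratum comparison is the causal one.
Adjusting over the population distribution of offence seriousness: 0.296·(0.033−0.192) + 0.333·(0.211−0.260) + 0.371·(0.553−0.609) = -0.084.

-0.08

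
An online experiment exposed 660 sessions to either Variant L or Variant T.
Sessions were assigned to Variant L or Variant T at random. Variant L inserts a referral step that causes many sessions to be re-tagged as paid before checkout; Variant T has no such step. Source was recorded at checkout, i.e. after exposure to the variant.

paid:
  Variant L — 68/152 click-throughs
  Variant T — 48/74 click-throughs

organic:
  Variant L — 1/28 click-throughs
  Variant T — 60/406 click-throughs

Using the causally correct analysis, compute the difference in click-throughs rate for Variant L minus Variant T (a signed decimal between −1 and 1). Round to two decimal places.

Within every traffic source level Variant T has the higher rate, yet pooled Variant L does — Simpson's reversal.
Traffic source lies on the pathway variant → traffic source → outcome, so adjusting for it blocks the indirect effect. For the total causal effect of variant, use the unadjusted pooled rates.
The causal difference is the pooled difference: 0.383 − 0.225 = +0.158.

+0.16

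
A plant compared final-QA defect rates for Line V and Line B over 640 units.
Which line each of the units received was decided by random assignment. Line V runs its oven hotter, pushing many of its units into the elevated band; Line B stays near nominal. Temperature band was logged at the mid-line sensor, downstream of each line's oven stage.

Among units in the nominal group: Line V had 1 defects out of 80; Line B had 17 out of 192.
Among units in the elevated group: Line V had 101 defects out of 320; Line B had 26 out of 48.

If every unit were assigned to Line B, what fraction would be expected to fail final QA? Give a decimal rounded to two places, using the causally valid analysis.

The in-process temperature band-specific comparison favours Line V throughout, but the pooled figures favour Line B. The question is whether to condition on in-process temperature band.
In-process temperature band lies on the pathway line → in-process temperature band → outcome, so adjusting for it blocks the indirect effect. For the total causal effect of line, use the unadjusted pooled rates.
So P(outcome | do(Line B)) is just the pooled rate for Line B: 43/240 = 0.179.

0.18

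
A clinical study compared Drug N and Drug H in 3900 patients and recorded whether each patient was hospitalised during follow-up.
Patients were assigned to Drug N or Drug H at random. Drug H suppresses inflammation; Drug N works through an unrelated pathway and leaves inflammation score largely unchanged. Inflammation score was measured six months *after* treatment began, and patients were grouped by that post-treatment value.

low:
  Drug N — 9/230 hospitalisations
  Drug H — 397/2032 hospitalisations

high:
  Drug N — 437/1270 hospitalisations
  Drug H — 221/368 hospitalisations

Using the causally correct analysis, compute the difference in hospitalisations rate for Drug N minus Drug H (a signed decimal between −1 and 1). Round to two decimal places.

Drug N is lower inside every inflammation score stratum but Drug H is lower in aggregate. Whether to stratify depends on how inflammation score relates to the drug.
Inflammation score lies on the pathway drug → inflammation score → outcome, so adjusting for it blocks the indirect effect. For the total causal effect of drug, use the unadjusted pooled rates.
The causal difference is the pooled difference: 0.297 − 0.258 = +0.040.

+0.04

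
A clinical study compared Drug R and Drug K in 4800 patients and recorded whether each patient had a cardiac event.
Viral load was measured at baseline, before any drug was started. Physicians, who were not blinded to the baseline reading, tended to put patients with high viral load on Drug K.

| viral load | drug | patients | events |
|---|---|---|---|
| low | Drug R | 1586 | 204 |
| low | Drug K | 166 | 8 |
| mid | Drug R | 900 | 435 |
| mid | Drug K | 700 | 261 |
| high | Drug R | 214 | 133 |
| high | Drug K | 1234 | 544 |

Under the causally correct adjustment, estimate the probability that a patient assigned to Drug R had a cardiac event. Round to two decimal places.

Drug K is lower inside every viral load stratum but Drug R is lower in aggregate. Whether to stratify depends on how viral load relates to the drug.
Nothing the drug does changes viral load; the imbalance is an allocation artefact. With viral load also predicting the outcome, the pooled figure is confounded, and the within-stratum comparison is the causal one.
Standardising Drug R to the population viral load mix: 0.365·204/1586 + 0.333·435/900 + 0.302·133/214 = 0.396.

0.40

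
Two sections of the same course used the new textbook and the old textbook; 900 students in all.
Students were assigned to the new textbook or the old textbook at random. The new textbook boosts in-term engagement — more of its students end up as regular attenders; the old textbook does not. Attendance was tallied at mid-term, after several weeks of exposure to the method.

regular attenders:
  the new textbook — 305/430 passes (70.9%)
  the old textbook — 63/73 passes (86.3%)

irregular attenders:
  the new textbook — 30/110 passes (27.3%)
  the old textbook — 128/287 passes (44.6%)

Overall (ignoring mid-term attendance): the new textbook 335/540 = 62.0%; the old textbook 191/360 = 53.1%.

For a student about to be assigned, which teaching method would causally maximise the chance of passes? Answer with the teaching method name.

the new textbook

Within every mid-term attendance level the old textbook has the higher rate, yet pooled the new textbook does — Simpson's reversal.
The distribution of mid-term attendance is itself part of what the teaching method does — it is an intermediate outcome. Holding it fixed would remove that part of the effect; the total effect is the pooled difference.
Pooled: the new textbook 62.0% vs the old textbook 53.1%; the new textbook is higher overall.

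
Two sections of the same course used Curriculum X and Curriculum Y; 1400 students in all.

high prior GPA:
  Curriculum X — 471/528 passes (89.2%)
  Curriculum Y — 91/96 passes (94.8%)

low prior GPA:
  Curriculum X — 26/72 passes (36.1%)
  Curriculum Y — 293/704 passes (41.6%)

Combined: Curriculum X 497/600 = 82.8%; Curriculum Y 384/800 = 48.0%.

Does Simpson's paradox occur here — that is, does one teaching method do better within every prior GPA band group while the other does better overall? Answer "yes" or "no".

Within each prior GPA band level (high prior GPA 89.2% vs 94.8%; low prior GPA 36.1% vs 41.6%), Curriculum Y has the higher rate every time. Pooled: 82.8% vs 48.0% — Curriculum X has the higher rate overall. The two comparisons disagree.

yes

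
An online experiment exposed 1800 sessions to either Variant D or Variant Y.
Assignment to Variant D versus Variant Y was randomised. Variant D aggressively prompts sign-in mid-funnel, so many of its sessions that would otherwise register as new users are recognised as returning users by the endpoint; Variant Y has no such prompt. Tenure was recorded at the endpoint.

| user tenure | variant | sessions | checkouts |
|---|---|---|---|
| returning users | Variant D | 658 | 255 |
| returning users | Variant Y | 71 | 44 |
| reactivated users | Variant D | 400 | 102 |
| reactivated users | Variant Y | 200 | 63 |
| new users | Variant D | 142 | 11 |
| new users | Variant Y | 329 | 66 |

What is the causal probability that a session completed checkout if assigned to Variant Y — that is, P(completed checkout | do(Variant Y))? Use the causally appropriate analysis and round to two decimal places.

User tenure is recorded after the variant and is itself shifted by it — it sits on the causal path from variant to outcome. Conditioning on a mediator would strip out part of the effect we want; the pooled comparison gives the total causal effect.
So P(outcome | do(Variant Y)) is just the pooled rate for Variant Y: 173/600 = 0.288.

0.29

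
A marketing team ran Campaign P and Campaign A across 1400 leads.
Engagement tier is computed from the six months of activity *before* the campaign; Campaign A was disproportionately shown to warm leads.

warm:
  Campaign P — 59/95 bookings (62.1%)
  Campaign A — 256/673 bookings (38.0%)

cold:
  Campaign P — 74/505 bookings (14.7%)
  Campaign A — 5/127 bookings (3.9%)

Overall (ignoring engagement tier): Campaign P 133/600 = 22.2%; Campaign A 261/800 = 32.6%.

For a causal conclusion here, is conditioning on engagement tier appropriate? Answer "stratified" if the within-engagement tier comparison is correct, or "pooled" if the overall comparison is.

The imbalance in engagement tier arose from how leads were allocated, not from anything the campaign did; and engagement tier independently affects the outcome. The pooled gap is confounded — condition on engagement tier.
Within each level — warm: 62.1% vs 38.0%; cold: 14.7% vs 3.9% — Campaign P is higher every time.

stratified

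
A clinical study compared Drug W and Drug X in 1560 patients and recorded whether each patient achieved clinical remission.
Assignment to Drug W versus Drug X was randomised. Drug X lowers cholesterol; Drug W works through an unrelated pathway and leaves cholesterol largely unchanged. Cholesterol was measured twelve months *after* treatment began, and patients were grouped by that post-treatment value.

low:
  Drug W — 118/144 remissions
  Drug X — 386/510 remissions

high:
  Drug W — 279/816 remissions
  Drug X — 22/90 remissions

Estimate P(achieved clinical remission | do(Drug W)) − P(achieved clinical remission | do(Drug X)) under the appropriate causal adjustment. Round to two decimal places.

-0.27

Because the drug influences cholesterol, cholesterol is a post-treatment mediator, not a confounder. Stratifying on it would bias the estimate; the causal effect is the crude pooled difference.
The causal difference is the pooled difference: 0.414 − 0.680 = -0.266.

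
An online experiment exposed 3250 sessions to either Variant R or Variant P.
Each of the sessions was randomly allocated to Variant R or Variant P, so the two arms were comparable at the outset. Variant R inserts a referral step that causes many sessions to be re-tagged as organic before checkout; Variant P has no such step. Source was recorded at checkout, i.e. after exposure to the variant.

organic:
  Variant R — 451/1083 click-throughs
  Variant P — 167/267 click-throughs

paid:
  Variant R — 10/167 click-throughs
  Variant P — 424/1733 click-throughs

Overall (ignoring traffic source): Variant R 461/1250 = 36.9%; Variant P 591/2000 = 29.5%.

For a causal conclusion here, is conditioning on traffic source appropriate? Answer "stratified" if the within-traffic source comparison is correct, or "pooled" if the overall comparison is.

pooled

Variant P is higher inside every traffic source stratum but Variant R is higher in aggregate. Whether to stratify depends on how traffic source relates to the variant.
Stratifying would compare variants among sessions the variants themselves sorted into traffic source groups — a form of selection on an intermediate. The unconditioned pooled rates give the total causal effect.
Pooled: Variant R 36.9% vs Variant P 29.5%; Variant R is higher overall.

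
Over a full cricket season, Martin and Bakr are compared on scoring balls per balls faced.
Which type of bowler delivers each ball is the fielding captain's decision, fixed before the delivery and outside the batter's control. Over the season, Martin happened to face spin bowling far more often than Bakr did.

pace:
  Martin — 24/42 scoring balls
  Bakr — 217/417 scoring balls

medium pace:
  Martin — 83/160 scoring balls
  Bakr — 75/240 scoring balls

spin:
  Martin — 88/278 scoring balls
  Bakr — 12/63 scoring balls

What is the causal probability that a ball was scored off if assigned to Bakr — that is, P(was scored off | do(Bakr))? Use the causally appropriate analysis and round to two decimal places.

0.36

Within every bowling type level Martin has the higher rate, yet pooled Bakr does — Simpson's reversal.
Bowling type differs across players for reasons unrelated to any effect of the player itself, and it separately predicts the outcome — a classic confounder. We must compare within bowling type levels.
Standardising Bakr to the population bowling type mix: 0.383·217/417 + 0.333·75/240 + 0.284·12/63 = 0.357.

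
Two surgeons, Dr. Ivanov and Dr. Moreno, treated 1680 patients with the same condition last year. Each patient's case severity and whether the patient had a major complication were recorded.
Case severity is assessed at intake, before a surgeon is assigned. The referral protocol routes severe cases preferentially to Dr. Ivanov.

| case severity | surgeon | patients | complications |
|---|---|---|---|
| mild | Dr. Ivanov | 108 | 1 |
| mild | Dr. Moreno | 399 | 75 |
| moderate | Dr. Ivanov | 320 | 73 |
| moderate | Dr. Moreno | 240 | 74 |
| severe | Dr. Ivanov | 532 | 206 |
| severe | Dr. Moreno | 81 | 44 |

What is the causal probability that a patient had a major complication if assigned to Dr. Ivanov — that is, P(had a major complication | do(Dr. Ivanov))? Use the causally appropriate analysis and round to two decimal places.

The imbalance in case severity arose from how patients were allocated, not from anything the surgeon did; and case severity independently affects the outcome. The pooled gap is confounded — condition on case severity.
Standardising Dr. Ivanov to the population case severity mix: 0.302·1/108 + 0.333·73/320 + 0.365·206/532 = 0.220.

0.22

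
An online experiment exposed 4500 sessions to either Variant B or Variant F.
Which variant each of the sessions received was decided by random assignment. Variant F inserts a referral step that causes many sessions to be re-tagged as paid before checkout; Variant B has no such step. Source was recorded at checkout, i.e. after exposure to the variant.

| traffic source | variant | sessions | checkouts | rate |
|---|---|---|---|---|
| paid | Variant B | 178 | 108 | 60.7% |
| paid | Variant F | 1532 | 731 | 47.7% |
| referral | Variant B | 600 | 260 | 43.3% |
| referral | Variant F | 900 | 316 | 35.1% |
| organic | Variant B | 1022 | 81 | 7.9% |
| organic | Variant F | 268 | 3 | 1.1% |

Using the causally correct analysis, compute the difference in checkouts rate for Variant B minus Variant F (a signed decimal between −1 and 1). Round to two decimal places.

Traffic source is downstream of the variant. One should not condition on a consequence of treatment, so the overall rates are the right comparison.
The causal difference is the pooled difference: 0.249 − 0.389 = -0.139.

-0.14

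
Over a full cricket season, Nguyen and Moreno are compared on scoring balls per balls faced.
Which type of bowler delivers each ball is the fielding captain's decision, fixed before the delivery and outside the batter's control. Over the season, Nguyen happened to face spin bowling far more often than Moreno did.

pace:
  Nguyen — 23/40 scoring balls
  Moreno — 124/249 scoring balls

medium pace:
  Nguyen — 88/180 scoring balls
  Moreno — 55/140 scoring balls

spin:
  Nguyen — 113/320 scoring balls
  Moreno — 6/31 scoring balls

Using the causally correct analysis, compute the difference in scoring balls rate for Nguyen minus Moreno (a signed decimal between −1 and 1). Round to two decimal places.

The imbalance in bowling type arose from how balls faced were allocated, not from anything the player did; and bowling type independently affects the outcome. The pooled gap is confounded — condition on bowling type.
Adjusting over the population distribution of bowling type: 0.301·(0.575−0.498) + 0.333·(0.489−0.393) + 0.366·(0.353−0.194) = +0.114.

+0.11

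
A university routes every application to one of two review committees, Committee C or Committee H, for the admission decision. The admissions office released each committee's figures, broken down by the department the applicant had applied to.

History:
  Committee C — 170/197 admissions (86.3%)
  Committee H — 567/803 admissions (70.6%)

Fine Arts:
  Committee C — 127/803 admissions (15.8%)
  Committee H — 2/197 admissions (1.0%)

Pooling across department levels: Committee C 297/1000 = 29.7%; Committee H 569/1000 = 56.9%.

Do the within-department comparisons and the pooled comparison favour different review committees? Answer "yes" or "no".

Within each department level (History 86.3% vs 70.6%; Fine Arts 15.8% vs 1.0%), Committee C has the higher rate every time. Pooled: 29.7% vs 56.9% — Committee H has the higher rate overall. The two comparisons disagree.

yes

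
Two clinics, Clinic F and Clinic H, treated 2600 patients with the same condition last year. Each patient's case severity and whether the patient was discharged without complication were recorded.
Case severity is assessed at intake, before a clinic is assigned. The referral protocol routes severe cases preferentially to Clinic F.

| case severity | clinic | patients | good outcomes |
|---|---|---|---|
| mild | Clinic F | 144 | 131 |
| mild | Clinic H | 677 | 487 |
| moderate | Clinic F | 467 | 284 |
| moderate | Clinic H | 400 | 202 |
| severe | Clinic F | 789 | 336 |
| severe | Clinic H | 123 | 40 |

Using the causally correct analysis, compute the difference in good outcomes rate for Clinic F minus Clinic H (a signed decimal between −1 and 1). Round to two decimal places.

Within every case severity level Clinic F has the higher rate, yet pooled Clinic H does — Simpson's reversal.
Case severity differs across clinics for reasons unrelated to any effect of the clinic itself, and it separately predicts the outcome — a classic confounder. We must compare within case severity levels.
Adjusting over the population distribution of case severity: 0.316·(0.910−0.719) + 0.333·(0.608−0.505) + 0.351·(0.426−0.325) = +0.130.

+0.13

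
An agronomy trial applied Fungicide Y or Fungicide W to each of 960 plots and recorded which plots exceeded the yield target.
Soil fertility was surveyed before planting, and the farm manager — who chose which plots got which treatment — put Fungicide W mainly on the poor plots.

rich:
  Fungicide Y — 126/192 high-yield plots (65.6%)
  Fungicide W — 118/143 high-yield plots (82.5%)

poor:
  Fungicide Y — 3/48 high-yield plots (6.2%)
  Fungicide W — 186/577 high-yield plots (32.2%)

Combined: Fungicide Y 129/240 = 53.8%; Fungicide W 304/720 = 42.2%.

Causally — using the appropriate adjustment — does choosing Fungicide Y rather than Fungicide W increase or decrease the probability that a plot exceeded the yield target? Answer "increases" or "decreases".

decreases

The soil fertility-specific comparison favours Fungicide W throughout, but the pooled figures favour Fungicide Y. The question is whether to condition on soil fertility.
Soil fertility differs across fungicides for reasons unrelated to any effect of the fungicide itself, and it separately predicts the outcome — a classic confounder. We must compare within soil fertility levels.
Within each level — rich: 65.6% vs 82.5%; poor: 6.2% vs 32.2% — Fungicide W is higher every time.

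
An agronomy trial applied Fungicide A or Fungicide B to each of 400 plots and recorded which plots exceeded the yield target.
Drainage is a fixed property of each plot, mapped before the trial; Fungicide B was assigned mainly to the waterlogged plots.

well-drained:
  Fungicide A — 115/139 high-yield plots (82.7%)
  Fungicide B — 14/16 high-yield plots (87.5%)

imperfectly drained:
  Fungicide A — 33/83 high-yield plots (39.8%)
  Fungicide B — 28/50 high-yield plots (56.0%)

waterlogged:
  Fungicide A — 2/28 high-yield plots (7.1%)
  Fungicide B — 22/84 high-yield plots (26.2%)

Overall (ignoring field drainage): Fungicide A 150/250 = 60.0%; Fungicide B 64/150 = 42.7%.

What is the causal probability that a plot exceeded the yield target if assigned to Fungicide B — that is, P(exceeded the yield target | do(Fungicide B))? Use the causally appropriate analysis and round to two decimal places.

Here field drainage is a common cause — it drives both which fungicide a case falls under and the outcome. The crude comparison mixes populations; the stratum-specific rates are the causally relevant ones.
Standardising Fungicide B to the population field drainage mix: 0.388·14/16 + 0.333·28/50 + 0.280·22/84 = 0.599.

0.60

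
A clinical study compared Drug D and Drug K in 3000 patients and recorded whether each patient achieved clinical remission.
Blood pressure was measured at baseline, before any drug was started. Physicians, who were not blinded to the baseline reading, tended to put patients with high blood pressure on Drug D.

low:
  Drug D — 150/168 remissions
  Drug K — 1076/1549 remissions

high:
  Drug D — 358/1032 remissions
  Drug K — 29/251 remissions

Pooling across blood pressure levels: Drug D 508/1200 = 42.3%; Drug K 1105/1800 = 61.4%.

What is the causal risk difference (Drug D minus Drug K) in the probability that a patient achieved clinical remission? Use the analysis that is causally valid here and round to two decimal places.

Drug D is higher inside every blood pressure stratum but Drug K is higher in aggregate. Whether to stratify depends on how blood pressure relates to the drug.
The imbalance in blood pressure arose from how patients were allocated, not from anything the drug did; and blood pressure independently affects the outcome. The pooled gap is confounded — condition on blood pressure.
Adjusting over the population distribution of blood pressure: 0.572·(0.893−0.695) + 0.428·(0.347−0.116) = +0.212.

+0.21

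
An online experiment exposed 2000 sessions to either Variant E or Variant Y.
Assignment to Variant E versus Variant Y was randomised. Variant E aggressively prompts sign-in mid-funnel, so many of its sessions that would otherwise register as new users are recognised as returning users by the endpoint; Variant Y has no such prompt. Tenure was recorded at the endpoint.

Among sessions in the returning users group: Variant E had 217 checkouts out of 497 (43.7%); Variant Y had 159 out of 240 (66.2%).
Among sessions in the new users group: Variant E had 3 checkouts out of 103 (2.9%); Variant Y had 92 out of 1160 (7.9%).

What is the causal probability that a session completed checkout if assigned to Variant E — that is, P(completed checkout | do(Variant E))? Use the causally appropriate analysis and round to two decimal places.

0.37

Variant Y is higher inside every user tenure stratum but Variant E is higher in aggregate. Whether to stratify depends on how user tenure relates to the variant.
User tenure lies on the pathway variant → user tenure → outcome, so adjusting for it blocks the indirect effect. For the total causal effect of variant, use the unadjusted pooled rates.
So P(outcome | do(Variant E)) is just the pooled rate for Variant E: 220/600 = 0.367.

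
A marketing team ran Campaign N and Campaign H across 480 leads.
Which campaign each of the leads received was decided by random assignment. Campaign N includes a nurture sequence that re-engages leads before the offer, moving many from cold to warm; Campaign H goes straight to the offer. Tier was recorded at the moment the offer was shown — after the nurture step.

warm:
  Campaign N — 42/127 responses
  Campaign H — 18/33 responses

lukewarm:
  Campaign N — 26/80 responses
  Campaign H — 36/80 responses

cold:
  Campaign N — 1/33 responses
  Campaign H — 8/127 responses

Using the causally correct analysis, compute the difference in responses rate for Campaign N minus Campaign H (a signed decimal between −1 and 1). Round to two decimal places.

+0.03

Stratifying would compare campaigns among leads the campaigns themselves sorted into engagement tier groups — a form of selection on an intermediate. The unconditioned pooled rates give the total causal effect.
The causal difference is the pooled difference: 0.287 − 0.258 = +0.029.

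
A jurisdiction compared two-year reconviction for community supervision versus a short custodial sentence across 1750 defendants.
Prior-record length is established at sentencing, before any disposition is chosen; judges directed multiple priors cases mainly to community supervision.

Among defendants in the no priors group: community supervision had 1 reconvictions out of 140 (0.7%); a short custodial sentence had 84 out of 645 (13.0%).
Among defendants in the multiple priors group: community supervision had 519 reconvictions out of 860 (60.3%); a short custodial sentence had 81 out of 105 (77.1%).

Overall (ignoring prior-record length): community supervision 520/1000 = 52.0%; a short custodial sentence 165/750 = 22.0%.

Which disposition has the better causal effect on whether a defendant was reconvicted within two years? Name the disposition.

community supervision

Within every prior-record length level community supervision has the lower rate, yet pooled a short custodial sentence does — Simpson's reversal.
Here prior-record length is a common cause — it drives both which disposition a case falls under and the outcome. The crude comparison mixes populations; the stratum-specific rates are the causally relevant ones.
Within each level — no priors: 0.7% vs 13.0%; multiple priors: 60.3% vs 77.1% — community supervision is lower every time.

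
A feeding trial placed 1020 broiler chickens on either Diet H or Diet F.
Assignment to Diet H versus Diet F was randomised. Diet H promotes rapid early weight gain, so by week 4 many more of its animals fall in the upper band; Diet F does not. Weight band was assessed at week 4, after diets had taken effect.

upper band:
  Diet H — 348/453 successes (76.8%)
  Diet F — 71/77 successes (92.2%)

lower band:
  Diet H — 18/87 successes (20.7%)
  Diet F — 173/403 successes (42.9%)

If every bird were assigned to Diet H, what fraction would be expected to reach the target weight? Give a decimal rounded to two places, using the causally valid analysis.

0.68

Week-4 weight band is downstream of the diet. One should not condition on a consequence of treatment, so the overall rates are the right comparison.
So P(outcome | do(Diet H)) is just the pooled rate for Diet H: 366/540 = 0.678.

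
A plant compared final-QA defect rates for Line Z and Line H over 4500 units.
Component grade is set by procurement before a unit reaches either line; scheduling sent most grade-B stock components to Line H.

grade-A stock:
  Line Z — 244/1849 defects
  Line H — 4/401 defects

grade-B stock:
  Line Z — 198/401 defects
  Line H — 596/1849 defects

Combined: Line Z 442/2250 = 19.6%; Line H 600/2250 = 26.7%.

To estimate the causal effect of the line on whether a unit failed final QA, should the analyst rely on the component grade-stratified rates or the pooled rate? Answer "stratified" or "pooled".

stratified

Component grade satisfies the back-door criterion: it is not a descendant of the line, and it blocks the spurious path from line to outcome. Adjusting for it (i.e., using the within-component grade rates) gives the causal effect.
Within each level — grade-A stock: 13.2% vs 1.0%; grade-B stock: 49.4% vs 32.2% — Line H is lower every time.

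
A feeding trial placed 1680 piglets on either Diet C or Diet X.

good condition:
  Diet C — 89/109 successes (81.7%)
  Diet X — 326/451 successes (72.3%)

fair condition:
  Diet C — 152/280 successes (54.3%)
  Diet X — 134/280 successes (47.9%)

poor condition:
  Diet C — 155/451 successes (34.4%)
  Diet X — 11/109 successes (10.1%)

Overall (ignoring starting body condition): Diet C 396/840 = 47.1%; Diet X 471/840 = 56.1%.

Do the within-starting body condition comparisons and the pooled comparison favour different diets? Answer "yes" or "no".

Within each starting body condition level (good condition 81.7% vs 72.3%; fair condition 54.3% vs 47.9%; poor condition 34.4% vs 10.1%), Diet C has the higher rate every time. Pooled: 47.1% vs 56.1% — Diet X has the higher rate overall. The two comparisons disagree.

yes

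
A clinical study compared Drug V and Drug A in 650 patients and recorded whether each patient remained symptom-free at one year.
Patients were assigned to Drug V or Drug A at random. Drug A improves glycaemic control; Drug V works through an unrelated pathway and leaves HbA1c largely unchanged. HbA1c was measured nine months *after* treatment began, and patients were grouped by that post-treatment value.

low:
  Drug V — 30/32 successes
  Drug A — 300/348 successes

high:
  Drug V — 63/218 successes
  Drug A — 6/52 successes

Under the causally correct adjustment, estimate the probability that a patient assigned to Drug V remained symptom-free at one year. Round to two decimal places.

0.37

HbA1c is downstream of the drug. One should not condition on a consequence of treatment, so the overall rates are the right comparison.
So P(outcome | do(Drug V)) is just the pooled rate for Drug V: 93/250 = 0.372.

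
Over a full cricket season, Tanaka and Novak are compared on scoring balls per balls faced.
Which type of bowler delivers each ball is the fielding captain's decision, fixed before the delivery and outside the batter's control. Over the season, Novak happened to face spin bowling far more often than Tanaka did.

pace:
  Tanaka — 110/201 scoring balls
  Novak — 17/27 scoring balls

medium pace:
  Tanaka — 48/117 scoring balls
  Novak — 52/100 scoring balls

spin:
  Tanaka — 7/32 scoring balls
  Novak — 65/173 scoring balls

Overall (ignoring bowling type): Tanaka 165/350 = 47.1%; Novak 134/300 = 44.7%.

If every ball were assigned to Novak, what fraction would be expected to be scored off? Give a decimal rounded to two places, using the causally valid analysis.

Nothing the player does changes bowling type; the imbalance is an allocation artefact. With bowling type also predicting the outcome, the pooled figure is confounded, and the within-stratum comparison is the causal one.
Standardising Novak to the population bowling type mix: 0.351·17/27 + 0.334·52/100 + 0.315·65/173 = 0.513.

0.51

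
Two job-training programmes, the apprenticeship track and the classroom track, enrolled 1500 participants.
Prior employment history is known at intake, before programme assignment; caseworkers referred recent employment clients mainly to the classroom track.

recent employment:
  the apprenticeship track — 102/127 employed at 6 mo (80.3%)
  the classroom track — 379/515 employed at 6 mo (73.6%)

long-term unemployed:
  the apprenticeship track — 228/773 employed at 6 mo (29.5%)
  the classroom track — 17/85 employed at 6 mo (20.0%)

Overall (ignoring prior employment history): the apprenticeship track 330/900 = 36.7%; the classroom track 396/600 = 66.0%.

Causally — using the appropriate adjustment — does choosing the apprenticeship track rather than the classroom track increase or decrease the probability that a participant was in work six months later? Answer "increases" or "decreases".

The stratified and pooled comparisons disagree (the apprenticeship track wins within each prior employment history; the classroom track wins overall), so the answer turns on the causal role of prior employment history.
Here prior employment history is a common cause — it drives both which programme a case falls under and the outcome. The crude comparison mixes populations; the stratum-specific rates are the causally relevant ones.
Within each level — recent employment: 80.3% vs 73.6%; long-term unemployed: 29.5% vs 20.0% — the apprenticeship track is higher every time.

increases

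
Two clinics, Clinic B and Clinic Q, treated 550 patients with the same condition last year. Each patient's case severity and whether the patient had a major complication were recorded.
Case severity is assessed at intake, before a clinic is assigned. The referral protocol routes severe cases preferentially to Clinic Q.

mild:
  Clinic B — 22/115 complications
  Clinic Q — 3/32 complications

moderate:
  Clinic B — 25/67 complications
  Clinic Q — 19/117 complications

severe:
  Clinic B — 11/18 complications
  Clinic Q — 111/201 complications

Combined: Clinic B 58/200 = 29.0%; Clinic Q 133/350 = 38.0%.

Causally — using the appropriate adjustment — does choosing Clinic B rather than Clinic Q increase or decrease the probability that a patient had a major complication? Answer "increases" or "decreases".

increases

The case severity-specific comparison favours Clinic Q throughout, but the pooled figures favour Clinic B. The question is whether to condition on case severity.
Here case severity is a common cause — it drives both which clinic a case falls under and the outcome. The crude comparison mixes populations; the stratum-specific rates are the causally relevant ones.
Within each level — mild: 19.1% vs 9.4%; moderate: 37.3% vs 16.2%; severe: 61.1% vs 55.2% — Clinic Q is lower every time.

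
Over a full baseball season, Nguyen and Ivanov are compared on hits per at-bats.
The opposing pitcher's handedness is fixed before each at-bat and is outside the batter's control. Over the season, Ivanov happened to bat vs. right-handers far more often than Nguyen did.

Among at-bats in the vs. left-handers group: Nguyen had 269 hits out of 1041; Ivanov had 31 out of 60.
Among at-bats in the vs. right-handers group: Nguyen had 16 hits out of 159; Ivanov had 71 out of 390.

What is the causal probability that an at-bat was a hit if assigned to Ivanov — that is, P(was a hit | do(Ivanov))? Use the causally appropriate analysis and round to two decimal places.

0.41

The pitcher handedness-specific comparison favours Ivanov throughout, but the pooled figures favour Nguyen. The question is whether to condition on pitcher handedness.
Since pitcher handedness is a pre-existing factor (not a product of the player) and it affects the outcome on its own, it is a confounder. The stratified rates, not the pooled rate, identify the causal effect.
Standardising Ivanov to the population pitcher handedness mix: 0.667·31/60 + 0.333·71/390 = 0.405.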